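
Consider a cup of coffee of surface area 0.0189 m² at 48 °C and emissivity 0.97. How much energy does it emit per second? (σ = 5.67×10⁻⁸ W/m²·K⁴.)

48 °C = 321 K.
Stefan–Boltzmann: P = εσAT⁴ = 0.97 × 5.67×10⁻⁸ × 0.0189 × (321)⁴ = 0.97 × 5.67×10⁻⁸ × 0.0189 × 1.06×10^10.
P = 11.0 W.

P ≈ 11.0 W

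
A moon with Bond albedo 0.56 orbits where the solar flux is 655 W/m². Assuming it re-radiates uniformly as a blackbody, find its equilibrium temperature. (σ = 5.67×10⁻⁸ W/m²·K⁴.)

T ≈ 189 K

Power absorbed = (1−a)S·πR²; power emitted = 4πR²σT⁴. Equating and cancelling πR²:
T = ((1−a)S / 4σ)^(1/4) = (288 / (4 × 5.67×10⁻⁸))^(1/4) = (1.27×10^9)^(1/4).
T = 189 K.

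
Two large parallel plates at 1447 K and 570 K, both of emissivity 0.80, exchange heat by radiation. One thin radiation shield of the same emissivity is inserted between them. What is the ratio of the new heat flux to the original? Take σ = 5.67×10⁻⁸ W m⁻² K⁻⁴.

With N identical shields there are N+1 = 2 gaps in series, each with the same radiative resistance, so the flux falls to 1/(N+1) of its unshielded value.

ratio ≈ 0.500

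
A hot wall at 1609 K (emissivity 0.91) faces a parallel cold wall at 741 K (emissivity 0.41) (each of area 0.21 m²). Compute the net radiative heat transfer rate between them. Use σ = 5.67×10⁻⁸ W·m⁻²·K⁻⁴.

For two large parallel gray plates, q = σ(T₁⁴ − T₂⁴) / (1/ε₁ + 1/ε₂ − 1).
1/ε₁ + 1/ε₂ − 1 = 1/0.91 + 1/0.41 − 1 = 2.538.
T₁⁴ − T₂⁴ = 6.70×10^12 − 3.01×10^11 = 6.40×10^12 K⁴.
q = 5.67×10⁻⁸ × 6.40×10^12 / 2.538 = 1.43×10^5 W/m².
Q = q·A = 1.43×10^5 × 0.21 = 30000 W.

Q ≈ 30000 W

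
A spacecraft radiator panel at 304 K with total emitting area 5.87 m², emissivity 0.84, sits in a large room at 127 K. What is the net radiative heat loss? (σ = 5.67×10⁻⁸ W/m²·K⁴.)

Q ≈ 2320 W

Q = εσA(T⁴ − T_s⁴). T⁴ − T_s⁴ = (304)⁴ − (127)⁴ = 8.54×10^9 − 2.60×10^8 = 8.28×10^9 K⁴.
Q = 0.84 × 5.67×10⁻⁸ × 5.87 × 8.28×10^9 = 2320 W.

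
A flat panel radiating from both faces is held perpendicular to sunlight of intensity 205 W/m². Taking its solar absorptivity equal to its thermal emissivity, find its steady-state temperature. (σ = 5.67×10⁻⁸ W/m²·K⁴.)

Absorbed flux αS = emitted flux 2εσT⁴ per unit area; with α = ε this gives T = (S/2σ)^(1/4).
T = (205 / (2 × 5.67×10⁻⁸))^(1/4) = (1.81×10^9)^(1/4).
T = 206 K.

T ≈ 206 K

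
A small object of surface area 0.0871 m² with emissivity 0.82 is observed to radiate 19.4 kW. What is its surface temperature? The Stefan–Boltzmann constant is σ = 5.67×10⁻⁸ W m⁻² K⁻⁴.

From P = εσAT⁴, T = (P / εσA)^(1/4) = (19400 / (0.82 × 5.67×10⁻⁸ × 0.0871))^(1/4).
T = (4.79×10^12)^(1/4) = 1480 K.

T ≈ 1480 K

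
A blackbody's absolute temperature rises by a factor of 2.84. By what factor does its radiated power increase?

factor ≈ 65.1

P ∝ T⁴, so the power scales as (2.84)⁴ = 65.1.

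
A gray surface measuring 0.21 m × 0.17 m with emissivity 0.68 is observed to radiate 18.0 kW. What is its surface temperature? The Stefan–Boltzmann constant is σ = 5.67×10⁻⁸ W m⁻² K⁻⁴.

A = 0.21 × 0.17 = 0.0357 m².
From P = εσAT⁴, T = (P / εσA)^(1/4) = (18000 / (0.68 × 5.67×10⁻⁸ × 0.0357))^(1/4).
T = (1.31×10^13)^(1/4) = 1900 K.

T ≈ 1900 K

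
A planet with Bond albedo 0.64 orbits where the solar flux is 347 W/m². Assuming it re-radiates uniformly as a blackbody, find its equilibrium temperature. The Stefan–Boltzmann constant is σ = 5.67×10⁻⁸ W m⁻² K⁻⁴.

T ≈ 153 K

Power absorbed = (1−a)S·πR²; power emitted = 4πR²σT⁴. Equating and cancelling πR²:
T = ((1−a)S / 4σ)^(1/4) = (125 / (4 × 5.67×10⁻⁸))^(1/4) = (5.51×10^8)^(1/4).
T = 153 K.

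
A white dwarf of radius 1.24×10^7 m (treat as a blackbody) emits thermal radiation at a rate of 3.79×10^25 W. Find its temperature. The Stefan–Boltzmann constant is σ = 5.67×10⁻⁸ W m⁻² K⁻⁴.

T ≈ 24300 K

A = 4πr² = 4π × (1.24×10^7)² = 1.93×10^15 m².
From P = σAT⁴, T = (P / σA)^(1/4) = (3.79×10^25 / (5.67×10⁻⁸ × 1.93×10^15))^(1/4).
T = (3.46×10^17)^(1/4) = 24300 K.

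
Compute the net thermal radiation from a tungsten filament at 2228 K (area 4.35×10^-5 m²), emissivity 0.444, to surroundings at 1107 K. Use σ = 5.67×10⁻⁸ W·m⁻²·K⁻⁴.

Q = εσA(T⁴ − T_s⁴). T⁴ − T_s⁴ = (2228)⁴ − (1107)⁴ = 2.46×10^13 − 1.50×10^12 = 2.31×10^13 K⁴.
Q = 0.444 × 5.67×10⁻⁸ × 4.35×10^-5 × 2.31×10^13 = 25.3 W.

Q ≈ 25.3 W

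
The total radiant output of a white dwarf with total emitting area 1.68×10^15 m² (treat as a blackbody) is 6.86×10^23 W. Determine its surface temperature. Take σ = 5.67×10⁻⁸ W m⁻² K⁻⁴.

T ≈ 9210 K

From P = σAT⁴, T = (P / σA)^(1/4) = (6.86×10^23 / (5.67×10⁻⁸ × 1.68×10^15))^(1/4).
T = (7.20×10^15)^(1/4) = 9210 K.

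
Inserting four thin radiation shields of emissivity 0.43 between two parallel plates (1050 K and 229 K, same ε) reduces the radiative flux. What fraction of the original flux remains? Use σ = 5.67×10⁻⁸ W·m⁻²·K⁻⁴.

With N identical shields there are N+1 = 5 gaps in series, each with the same radiative resistance, so the flux falls to 1/(N+1) of its unshielded value.

ratio ≈ 0.200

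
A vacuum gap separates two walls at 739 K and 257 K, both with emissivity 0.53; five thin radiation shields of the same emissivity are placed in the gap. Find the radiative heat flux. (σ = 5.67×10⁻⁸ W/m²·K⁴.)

q ≈ 1000 W/m²

Each of the 6 gaps contributes resistance (2/ε − 1) = 2/0.53 − 1 = 2.774; total = 16.64.
q = σ(T₁⁴ − T₂⁴) / 16.64 = 5.67×10⁻⁸ × 2.94×10^11 / 16.64 = 1000 W/m².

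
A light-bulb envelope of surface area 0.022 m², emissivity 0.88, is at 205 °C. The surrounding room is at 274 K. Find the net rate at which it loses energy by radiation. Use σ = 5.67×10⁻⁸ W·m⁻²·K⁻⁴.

Q ≈ 51.1 W

Convert: 205 °C = 478 K.
Q = εσA(T⁴ − T_s⁴). T⁴ − T_s⁴ = (478)⁴ − (274)⁴ = 5.22×10^10 − 5.64×10^9 = 4.66×10^10 K⁴.
Q = 0.88 × 5.67×10⁻⁸ × 0.0220 × 4.66×10^10 = 51.1 W.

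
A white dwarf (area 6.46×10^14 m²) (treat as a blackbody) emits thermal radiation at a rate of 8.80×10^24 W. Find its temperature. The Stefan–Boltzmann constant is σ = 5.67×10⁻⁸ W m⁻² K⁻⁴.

T ≈ 22100 K

From P = σAT⁴, T = (P / σA)^(1/4) = (8.80×10^24 / (5.67×10⁻⁸ × 6.46×10^14))^(1/4).
T = (2.40×10^17)^(1/4) = 22100 K.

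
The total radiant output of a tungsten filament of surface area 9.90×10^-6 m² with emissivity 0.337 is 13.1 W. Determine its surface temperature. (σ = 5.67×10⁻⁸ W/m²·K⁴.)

T ≈ 2880 K

From P = εσAT⁴, T = (P / εσA)^(1/4) = (13.1 / (0.337 × 5.67×10⁻⁸ × 9.90×10^-6))^(1/4).
T = (6.93×10^13)^(1/4) = 2880 K.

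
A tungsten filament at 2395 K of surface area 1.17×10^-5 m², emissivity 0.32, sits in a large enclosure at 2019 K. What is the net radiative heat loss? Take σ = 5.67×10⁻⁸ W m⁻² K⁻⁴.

Q = εσA(T⁴ − T_s⁴). T⁴ − T_s⁴ = (2395)⁴ − (2019)⁴ = 3.29×10^13 − 1.66×10^13 = 1.63×10^13 K⁴.
Q = 0.32 × 5.67×10⁻⁸ × 1.17×10^-5 × 1.63×10^13 = 3.46 W.

Q ≈ 3.46 W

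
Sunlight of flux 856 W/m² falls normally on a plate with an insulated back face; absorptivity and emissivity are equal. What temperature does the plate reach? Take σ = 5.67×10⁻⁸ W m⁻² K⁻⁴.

Absorbed flux αS = emitted flux εσT⁴ (one radiating face); with α = ε, T = (S/σ)^(1/4).
T = (856 / 5.67×10⁻⁸)^(1/4) = (1.51×10^10)^(1/4).
T = 351 K.

T ≈ 351 K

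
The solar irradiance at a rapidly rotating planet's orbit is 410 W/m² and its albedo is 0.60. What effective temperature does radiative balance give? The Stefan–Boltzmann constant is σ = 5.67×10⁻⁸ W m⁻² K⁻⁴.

Power absorbed = (1−a)S·πR²; power emitted = 4πR²σT⁴. Equating and cancelling πR²:
T = ((1−a)S / 4σ)^(1/4) = (164 / (4 × 5.67×10⁻⁸))^(1/4) = (7.23×10^8)^(1/4).
T = 164 K.

T ≈ 164 K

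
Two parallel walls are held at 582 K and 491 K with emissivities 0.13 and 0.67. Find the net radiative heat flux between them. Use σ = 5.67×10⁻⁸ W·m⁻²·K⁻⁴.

q ≈ 392 W/m²

For two large parallel gray plates, q = σ(T₁⁴ − T₂⁴) / (1/ε₁ + 1/ε₂ − 1).
1/ε₁ + 1/ε₂ − 1 = 1/0.13 + 1/0.67 − 1 = 8.185.
T₁⁴ − T₂⁴ = 1.15×10^11 − 5.81×10^10 = 5.66×10^10 K⁴.
q = 5.67×10⁻⁸ × 5.66×10^10 / 8.185 = 392 W/m².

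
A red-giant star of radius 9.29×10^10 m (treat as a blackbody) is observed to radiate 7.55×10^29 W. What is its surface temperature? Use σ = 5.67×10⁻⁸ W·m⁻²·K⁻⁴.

T ≈ 3330 K

A = 4πr² = 4π × (9.29×10^10)² = 1.08×10^23 m².
From P = σAT⁴, T = (P / σA)^(1/4) = (7.55×10^29 / (5.67×10⁻⁸ × 1.08×10^23))^(1/4).
T = (1.23×10^14)^(1/4) = 3330 K.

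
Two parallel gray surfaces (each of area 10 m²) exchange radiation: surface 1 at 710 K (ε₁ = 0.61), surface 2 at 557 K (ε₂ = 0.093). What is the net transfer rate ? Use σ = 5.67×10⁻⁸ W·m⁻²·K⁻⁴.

For two large parallel gray plates, q = σ(T₁⁴ − T₂⁴) / (1/ε₁ + 1/ε₂ − 1).
1/ε₁ + 1/ε₂ − 1 = 1/0.61 + 1/0.093 − 1 = 11.39.
T₁⁴ − T₂⁴ = 2.54×10^11 − 9.63×10^10 = 1.58×10^11 K⁴.
q = 5.67×10⁻⁸ × 1.58×10^11 / 11.39 = 786 W/m².
Q = q·A = 786 × 10 = 7860 W.

Q ≈ 7860 W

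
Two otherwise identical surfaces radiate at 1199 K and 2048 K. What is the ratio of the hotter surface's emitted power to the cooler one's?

P ∝ T⁴, so the ratio is (2048/1199)⁴ = (1.708)⁴ = 8.51.

ratio ≈ 8.51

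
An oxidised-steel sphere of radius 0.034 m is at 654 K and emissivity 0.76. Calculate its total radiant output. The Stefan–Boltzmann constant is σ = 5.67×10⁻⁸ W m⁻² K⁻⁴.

A = 4πr² = 4π × (0.034)² = 0.0145 m².
Stefan–Boltzmann: P = εσAT⁴ = 0.76 × 5.67×10⁻⁸ × 0.0145 × (654)⁴ = 0.76 × 5.67×10⁻⁸ × 0.0145 × 1.83×10^11.
P = 115 W.

P ≈ 115 W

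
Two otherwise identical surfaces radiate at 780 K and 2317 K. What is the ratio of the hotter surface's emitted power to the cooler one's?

P ∝ T⁴, so the ratio is (2317/780)⁴ = (2.971)⁴ = 77.9.

ratio ≈ 77.9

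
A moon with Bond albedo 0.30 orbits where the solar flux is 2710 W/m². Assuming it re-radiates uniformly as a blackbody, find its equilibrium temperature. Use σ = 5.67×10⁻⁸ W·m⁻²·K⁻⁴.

Power absorbed = (1−a)S·πR²; power emitted = 4πR²σT⁴. Equating and cancelling πR²:
T = ((1−a)S / 4σ)^(1/4) = (1900 / (4 × 5.67×10⁻⁸))^(1/4) = (8.36×10^9)^(1/4).
T = 302 K.

T ≈ 302 K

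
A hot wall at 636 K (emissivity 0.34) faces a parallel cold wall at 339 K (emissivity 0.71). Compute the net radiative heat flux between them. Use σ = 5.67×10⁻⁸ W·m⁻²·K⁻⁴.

q ≈ 2550 W/m²

For two large parallel gray plates, q = σ(T₁⁴ − T₂⁴) / (1/ε₁ + 1/ε₂ − 1).
1/ε₁ + 1/ε₂ − 1 = 1/0.34 + 1/0.71 − 1 = 3.350.
T₁⁴ − T₂⁴ = 1.64×10^11 − 1.32×10^10 = 1.50×10^11 K⁴.
q = 5.67×10⁻⁸ × 1.50×10^11 / 3.350 = 2550 W/m².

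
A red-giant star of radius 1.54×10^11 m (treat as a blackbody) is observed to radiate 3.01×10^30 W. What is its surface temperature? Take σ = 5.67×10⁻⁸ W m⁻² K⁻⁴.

T ≈ 3650 K

A = 4πr² = 4π × (1.54×10^11)² = 2.98×10^23 m².
From P = σAT⁴, T = (P / σA)^(1/4) = (3.01×10^30 / (5.67×10⁻⁸ × 2.98×10^23))^(1/4).
T = (1.78×10^14)^(1/4) = 3650 K.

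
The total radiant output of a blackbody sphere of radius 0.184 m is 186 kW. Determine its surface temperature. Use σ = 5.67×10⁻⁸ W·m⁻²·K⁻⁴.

A = 4πr² = 4π × (0.184)² = 0.425 m².
From P = σAT⁴, T = (P / σA)^(1/4) = (1.86×10^5 / (5.67×10⁻⁸ × 0.425))^(1/4).
T = (7.71×10^12)^(1/4) = 1670 K.

T ≈ 1670 K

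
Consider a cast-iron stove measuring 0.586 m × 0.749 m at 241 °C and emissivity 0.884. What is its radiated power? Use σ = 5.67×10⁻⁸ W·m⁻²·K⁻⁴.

P ≈ 1540 W

A = 0.586 × 0.749 = 0.439 m².
241 °C = 514 K.
P = εσAT⁴ = 0.884 × 5.67×10⁻⁸ × 0.439 × (514)⁴ = 0.884 × 5.67×10⁻⁸ × 0.439 × 6.98×10^10.
P = 1540 W.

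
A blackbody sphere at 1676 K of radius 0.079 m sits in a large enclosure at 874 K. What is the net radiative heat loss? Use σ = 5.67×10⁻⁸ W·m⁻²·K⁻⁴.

Q ≈ 32500 W

A = 4πr² = 4π × (0.079)² = 0.0784 m².
Q = σA(T⁴ − T_s⁴). T⁴ − T_s⁴ = (1676)⁴ − (874)⁴ = 7.89×10^12 − 5.84×10^11 = 7.31×10^12 K⁴.
Q = 5.67×10⁻⁸ × 0.0784 × 7.31×10^12 = 32500 W.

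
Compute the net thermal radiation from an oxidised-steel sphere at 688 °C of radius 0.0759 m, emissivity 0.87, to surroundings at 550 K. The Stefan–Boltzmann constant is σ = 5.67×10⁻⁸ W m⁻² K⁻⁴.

Q ≈ 2720 W

A = 4πr² = 4π × (0.0759)² = 0.0724 m².
Convert: 688 °C = 961 K.
Q = εσA(T⁴ − T_s⁴). T⁴ − T_s⁴ = (961)⁴ − (550)⁴ = 8.53×10^11 − 9.15×10^10 = 7.61×10^11 K⁴.
Q = 0.87 × 5.67×10⁻⁸ × 0.0724 × 7.61×10^11 = 2720 W.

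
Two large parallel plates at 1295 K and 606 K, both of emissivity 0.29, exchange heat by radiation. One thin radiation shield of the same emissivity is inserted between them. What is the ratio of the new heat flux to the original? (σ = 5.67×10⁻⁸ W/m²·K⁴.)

With N identical shields there are N+1 = 2 gaps in series, each with the same radiative resistance, so the flux falls to 1/(N+1) of its unshielded value.

ratio ≈ 0.500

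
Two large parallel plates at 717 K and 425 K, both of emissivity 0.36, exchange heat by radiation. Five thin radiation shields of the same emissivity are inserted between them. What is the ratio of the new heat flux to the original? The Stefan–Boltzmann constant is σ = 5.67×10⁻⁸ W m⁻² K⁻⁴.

ratio ≈ 0.167

With N identical shields there are N+1 = 6 gaps in series, each with the same radiative resistance, so the flux falls to 1/(N+1) of its unshielded value.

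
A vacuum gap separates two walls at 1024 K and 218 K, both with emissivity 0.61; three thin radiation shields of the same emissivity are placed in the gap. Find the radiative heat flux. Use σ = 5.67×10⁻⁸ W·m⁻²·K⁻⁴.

q ≈ 6830 W/m²

Each of the 4 gaps contributes resistance (2/ε − 1) = 2/0.61 − 1 = 2.279; total = 9.115.
q = σ(T₁⁴ − T₂⁴) / 9.115 = 5.67×10⁻⁸ × 1.10×10^12 / 9.115 = 6830 W/m².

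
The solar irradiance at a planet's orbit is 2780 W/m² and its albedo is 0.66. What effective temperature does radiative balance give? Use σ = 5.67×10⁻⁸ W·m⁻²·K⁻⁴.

T ≈ 254 K

Power absorbed = (1−a)S·πR²; power emitted = 4πR²σT⁴. Equating and cancelling πR²:
T = ((1−a)S / 4σ)^(1/4) = (945 / (4 × 5.67×10⁻⁸))^(1/4) = (4.17×10^9)^(1/4).
T = 254 K.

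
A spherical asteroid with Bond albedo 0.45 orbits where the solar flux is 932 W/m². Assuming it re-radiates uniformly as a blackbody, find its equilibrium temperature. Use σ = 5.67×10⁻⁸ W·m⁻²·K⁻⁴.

T ≈ 218 K

Power absorbed = (1−a)S·πR²; power emitted = 4πR²σT⁴. Equating and cancelling πR²:
T = ((1−a)S / 4σ)^(1/4) = (513 / (4 × 5.67×10⁻⁸))^(1/4) = (2.26×10^9)^(1/4).
T = 218 K.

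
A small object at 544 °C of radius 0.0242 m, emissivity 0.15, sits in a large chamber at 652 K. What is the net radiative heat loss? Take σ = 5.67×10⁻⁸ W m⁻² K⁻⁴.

Q ≈ 16.6 W

A = 4πr² = 4π × (0.0242)² = 7.36×10^-3 m².
Convert: 544 °C = 817 K.
Q = εσA(T⁴ − T_s⁴). T⁴ − T_s⁴ = (817)⁴ − (652)⁴ = 4.46×10^11 − 1.81×10^11 = 2.65×10^11 K⁴.
Q = 0.15 × 5.67×10⁻⁸ × 7.36×10^-3 × 2.65×10^11 = 16.6 W.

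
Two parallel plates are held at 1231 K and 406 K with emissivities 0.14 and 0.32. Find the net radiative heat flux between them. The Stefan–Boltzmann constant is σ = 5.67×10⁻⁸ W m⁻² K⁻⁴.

q ≈ 13900 W/m²

For two large parallel gray plates, q = σ(T₁⁴ − T₂⁴) / (1/ε₁ + 1/ε₂ − 1).
1/ε₁ + 1/ε₂ − 1 = 1/0.14 + 1/0.32 − 1 = 9.268.
T₁⁴ − T₂⁴ = 2.30×10^12 − 2.72×10^10 = 2.27×10^12 K⁴.
q = 5.67×10⁻⁸ × 2.27×10^12 / 9.268 = 13900 W/m².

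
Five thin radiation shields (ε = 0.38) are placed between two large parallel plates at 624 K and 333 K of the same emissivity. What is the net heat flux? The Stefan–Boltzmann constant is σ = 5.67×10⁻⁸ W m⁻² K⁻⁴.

q ≈ 309 W/m²

Each of the 6 gaps contributes resistance (2/ε − 1) = 2/0.38 − 1 = 4.263; total = 25.58.
q = σ(T₁⁴ − T₂⁴) / 25.58 = 5.67×10⁻⁸ × 1.39×10^11 / 25.58 = 309 W/m².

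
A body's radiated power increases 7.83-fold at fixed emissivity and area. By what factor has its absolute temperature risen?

P ∝ T⁴ ⇒ T ∝ P^(1/4), so T scales by (7.83)^(1/4) = 1.67.

factor ≈ 1.67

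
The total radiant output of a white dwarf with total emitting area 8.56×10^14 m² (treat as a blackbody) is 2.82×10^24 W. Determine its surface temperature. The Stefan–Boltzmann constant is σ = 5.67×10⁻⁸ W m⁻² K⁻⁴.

From P = σAT⁴, T = (P / σA)^(1/4) = (2.82×10^24 / (5.67×10⁻⁸ × 8.56×10^14))^(1/4).
T = (5.81×10^16)^(1/4) = 15500 K.

T ≈ 15500 K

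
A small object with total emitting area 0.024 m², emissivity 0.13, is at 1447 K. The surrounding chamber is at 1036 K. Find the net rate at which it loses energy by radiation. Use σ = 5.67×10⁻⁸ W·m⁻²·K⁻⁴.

Q = εσA(T⁴ − T_s⁴). T⁴ − T_s⁴ = (1447)⁴ − (1036)⁴ = 4.38×10^12 − 1.15×10^12 = 3.23×10^12 K⁴.
Q = 0.13 × 5.67×10⁻⁸ × 0.0240 × 3.23×10^12 = 572 W.

Q ≈ 572 W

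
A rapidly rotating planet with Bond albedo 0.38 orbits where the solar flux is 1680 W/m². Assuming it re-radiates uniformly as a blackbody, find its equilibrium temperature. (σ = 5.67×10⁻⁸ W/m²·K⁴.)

Power absorbed = (1−a)S·πR²; power emitted = 4πR²σT⁴. Equating and cancelling πR²:
T = ((1−a)S / 4σ)^(1/4) = (1040 / (4 × 5.67×10⁻⁸))^(1/4) = (4.59×10^9)^(1/4).
T = 260 K.

T ≈ 260 K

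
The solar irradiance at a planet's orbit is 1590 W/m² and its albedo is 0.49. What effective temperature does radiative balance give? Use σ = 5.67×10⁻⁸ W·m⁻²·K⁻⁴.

T ≈ 245 K

Power absorbed = (1−a)S·πR²; power emitted = 4πR²σT⁴. Equating and cancelling πR²:
T = ((1−a)S / 4σ)^(1/4) = (811 / (4 × 5.67×10⁻⁸))^(1/4) = (3.58×10^9)^(1/4).
T = 245 K.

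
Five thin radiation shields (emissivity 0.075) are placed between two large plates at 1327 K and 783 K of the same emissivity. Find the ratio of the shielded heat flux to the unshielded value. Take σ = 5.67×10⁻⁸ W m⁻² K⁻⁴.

ratio ≈ 0.167

With N identical shields there are N+1 = 6 gaps in series, each with the same radiative resistance, so the flux falls to 1/(N+1) of its unshielded value.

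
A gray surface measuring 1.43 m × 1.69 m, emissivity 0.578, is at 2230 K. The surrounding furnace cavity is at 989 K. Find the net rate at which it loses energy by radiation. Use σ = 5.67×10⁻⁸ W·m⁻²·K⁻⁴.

Q ≈ 1.88×10^6 W

A = 1.43 × 1.69 = 2.42 m².
Q = εσA(T⁴ − T_s⁴). T⁴ − T_s⁴ = (2230)⁴ − (989)⁴ = 2.47×10^13 − 9.57×10^11 = 2.38×10^13 K⁴.
Q = 0.578 × 5.67×10⁻⁸ × 2.42 × 2.38×10^13 = 1.88×10^6 W.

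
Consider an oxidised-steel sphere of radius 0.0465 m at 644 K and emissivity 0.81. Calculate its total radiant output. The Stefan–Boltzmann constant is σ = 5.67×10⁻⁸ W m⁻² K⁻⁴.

A = 4πr² = 4π × (0.0465)² = 0.0272 m².
P = εσAT⁴ = 0.81 × 5.67×10⁻⁸ × 0.0272 × (644)⁴ = 0.81 × 5.67×10⁻⁸ × 0.0272 × 1.72×10^11.
P = 215 W.

P ≈ 215 W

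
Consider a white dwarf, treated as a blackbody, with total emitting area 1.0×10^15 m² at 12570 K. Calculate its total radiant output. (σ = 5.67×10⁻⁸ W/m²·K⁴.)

P ≈ 1.42×10^24 W

P = σAT⁴ = 5.67×10⁻⁸ × 1.00×10^15 × (12570)⁴ = 5.67×10⁻⁸ × 1.00×10^15 × 2.50×10^16.
P = 1.42×10^24 W.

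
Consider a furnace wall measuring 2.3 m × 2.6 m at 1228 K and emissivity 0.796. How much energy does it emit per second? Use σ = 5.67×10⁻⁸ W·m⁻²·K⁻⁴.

A = 2.3 × 2.6 = 5.98 m².
P = εσAT⁴ = 0.796 × 5.67×10⁻⁸ × 5.98 × (1228)⁴ = 0.796 × 5.67×10⁻⁸ × 5.98 × 2.27×10^12.
P = 6.14×10^5 W.

P ≈ 6.14×10^5 W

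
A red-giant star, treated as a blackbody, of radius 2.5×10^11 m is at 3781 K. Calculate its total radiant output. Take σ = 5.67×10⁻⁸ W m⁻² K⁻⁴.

P ≈ 9.10×10^30 W

A = 4πr² = 4π × (2.5×10^11)² = 7.85×10^23 m².
P = σAT⁴ = 5.67×10⁻⁸ × 7.85×10^23 × (3781)⁴ = 5.67×10⁻⁸ × 7.85×10^23 × 2.04×10^14.
P = 9.10×10^30 W.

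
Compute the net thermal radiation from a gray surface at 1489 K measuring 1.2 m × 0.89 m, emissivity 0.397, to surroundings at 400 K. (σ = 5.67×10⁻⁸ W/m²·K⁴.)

A = 1.2 × 0.89 = 1.07 m².
Q = εσA(T⁴ − T_s⁴). T⁴ − T_s⁴ = (1489)⁴ − (400)⁴ = 4.92×10^12 − 2.56×10^10 = 4.89×10^12 K⁴.
Q = 0.397 × 5.67×10⁻⁸ × 1.07 × 4.89×10^12 = 1.18×10^5 W.

Q ≈ 1.18×10^5 W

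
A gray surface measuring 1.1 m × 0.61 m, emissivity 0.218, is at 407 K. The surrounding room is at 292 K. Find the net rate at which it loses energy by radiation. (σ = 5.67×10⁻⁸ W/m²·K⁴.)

Q ≈ 167 W

A = 1.1 × 0.61 = 0.671 m².
Q = εσA(T⁴ − T_s⁴). T⁴ − T_s⁴ = (407)⁴ − (292)⁴ = 2.74×10^10 − 7.27×10^9 = 2.02×10^10 K⁴.
Q = 0.218 × 5.67×10⁻⁸ × 0.671 × 2.02×10^10 = 167 W.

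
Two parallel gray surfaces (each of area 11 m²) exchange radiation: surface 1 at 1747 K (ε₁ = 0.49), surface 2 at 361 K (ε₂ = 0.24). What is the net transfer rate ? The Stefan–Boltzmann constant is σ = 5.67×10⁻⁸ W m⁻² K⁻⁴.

Q ≈ 1.11×10^6 W

For two large parallel gray plates, q = σ(T₁⁴ − T₂⁴) / (1/ε₁ + 1/ε₂ − 1).
1/ε₁ + 1/ε₂ − 1 = 1/0.49 + 1/0.24 − 1 = 5.207.
T₁⁴ − T₂⁴ = 9.31×10^12 − 1.70×10^10 = 9.30×10^12 K⁴.
q = 5.67×10⁻⁸ × 9.30×10^12 / 5.207 = 1.01×10^5 W/m².
Q = q·A = 1.01×10^5 × 11 = 1.11×10^6 W.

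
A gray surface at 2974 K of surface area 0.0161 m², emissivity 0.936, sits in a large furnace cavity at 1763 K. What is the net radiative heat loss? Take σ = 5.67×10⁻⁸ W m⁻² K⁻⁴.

Q = εσA(T⁴ − T_s⁴). T⁴ − T_s⁴ = (2974)⁴ − (1763)⁴ = 7.82×10^13 − 9.66×10^12 = 6.86×10^13 K⁴.
Q = 0.936 × 5.67×10⁻⁸ × 0.0161 × 6.86×10^13 = 58600 W.

Q ≈ 58600 W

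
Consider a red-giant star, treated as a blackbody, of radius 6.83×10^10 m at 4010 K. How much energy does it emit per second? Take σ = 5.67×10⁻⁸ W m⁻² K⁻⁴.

P ≈ 8.59×10^29 W

A = 4πr² = 4π × (6.83×10^10)² = 5.86×10^22 m².
P = σAT⁴ = 5.67×10⁻⁸ × 5.86×10^22 × (4010)⁴ = 5.67×10⁻⁸ × 5.86×10^22 × 2.59×10^14.
P = 8.59×10^29 W.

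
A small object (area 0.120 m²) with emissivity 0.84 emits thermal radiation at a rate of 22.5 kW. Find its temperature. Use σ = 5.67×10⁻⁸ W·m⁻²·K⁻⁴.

T ≈ 1410 K

From P = εσAT⁴, T = (P / εσA)^(1/4) = (22500 / (0.84 × 5.67×10⁻⁸ × 0.120))^(1/4).
T = (3.94×10^12)^(1/4) = 1410 K.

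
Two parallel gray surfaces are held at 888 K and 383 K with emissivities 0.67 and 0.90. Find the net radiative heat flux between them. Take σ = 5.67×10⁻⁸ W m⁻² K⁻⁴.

For two large parallel gray plates, q = σ(T₁⁴ − T₂⁴) / (1/ε₁ + 1/ε₂ − 1).
1/ε₁ + 1/ε₂ − 1 = 1/0.67 + 1/0.90 − 1 = 1.604.
T₁⁴ − T₂⁴ = 6.22×10^11 − 2.15×10^10 = 6.00×10^11 K⁴.
q = 5.67×10⁻⁸ × 6.00×10^11 / 1.604 = 21200 W/m².

q ≈ 21200 W/m²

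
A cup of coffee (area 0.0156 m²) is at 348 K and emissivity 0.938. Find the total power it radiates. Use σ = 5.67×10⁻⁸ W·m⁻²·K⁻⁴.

Stefan–Boltzmann: P = εσAT⁴ = 0.938 × 5.67×10⁻⁸ × 0.0156 × (348)⁴ = 0.938 × 5.67×10⁻⁸ × 0.0156 × 1.47×10^10.
P = 12.2 W.

P ≈ 12.2 W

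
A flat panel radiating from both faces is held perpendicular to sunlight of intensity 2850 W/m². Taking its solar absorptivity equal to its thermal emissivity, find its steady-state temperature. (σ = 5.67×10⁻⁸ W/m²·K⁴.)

Absorbed flux αS = emitted flux 2εσT⁴ per unit area; with α = ε this gives T = (S/2σ)^(1/4).
T = (2850 / (2 × 5.67×10⁻⁸))^(1/4) = (2.51×10^10)^(1/4).
T = 398 K.

T ≈ 398 K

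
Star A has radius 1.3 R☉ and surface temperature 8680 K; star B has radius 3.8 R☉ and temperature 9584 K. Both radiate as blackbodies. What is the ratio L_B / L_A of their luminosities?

L = 4πR²σT⁴ ∝ R²T⁴, so L_B/L_A = (3.8/1.3)² × (9584/8680)⁴ = 8.54 × 1.49 = 12.7.

L_B/L_A ≈ 12.7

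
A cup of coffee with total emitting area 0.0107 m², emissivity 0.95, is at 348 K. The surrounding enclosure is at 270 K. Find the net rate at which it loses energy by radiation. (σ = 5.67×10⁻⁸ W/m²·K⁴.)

Q = εσA(T⁴ − T_s⁴). T⁴ − T_s⁴ = (348)⁴ − (270)⁴ = 1.47×10^10 − 5.31×10^9 = 9.35×10^9 K⁴.
Q = 0.95 × 5.67×10⁻⁸ × 0.0107 × 9.35×10^9 = 5.39 W.

Q ≈ 5.39 W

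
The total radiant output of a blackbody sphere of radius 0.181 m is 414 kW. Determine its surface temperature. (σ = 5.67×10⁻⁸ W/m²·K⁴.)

A = 4πr² = 4π × (0.181)² = 0.412 m².
From P = σAT⁴, T = (P / σA)^(1/4) = (4.14×10^5 / (5.67×10⁻⁸ × 0.412))^(1/4).
T = (1.77×10^13)^(1/4) = 2050 K.

T ≈ 2050 K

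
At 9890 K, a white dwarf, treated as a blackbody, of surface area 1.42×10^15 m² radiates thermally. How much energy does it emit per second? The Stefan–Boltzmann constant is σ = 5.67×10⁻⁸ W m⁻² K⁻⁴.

P ≈ 7.70×10^23 W

P = σAT⁴ = 5.67×10⁻⁸ × 1.42×10^15 × (9890)⁴ = 5.67×10⁻⁸ × 1.42×10^15 × 9.57×10^15.
P = 7.70×10^23 W.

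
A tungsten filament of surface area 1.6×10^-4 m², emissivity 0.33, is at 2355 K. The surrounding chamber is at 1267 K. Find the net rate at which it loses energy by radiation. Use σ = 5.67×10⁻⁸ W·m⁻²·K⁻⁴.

Q ≈ 84.4 W

Q = εσA(T⁴ − T_s⁴). T⁴ − T_s⁴ = (2355)⁴ − (1267)⁴ = 3.08×10^13 − 2.58×10^12 = 2.82×10^13 K⁴.
Q = 0.33 × 5.67×10⁻⁸ × 1.60×10^-4 × 2.82×10^13 = 84.4 W.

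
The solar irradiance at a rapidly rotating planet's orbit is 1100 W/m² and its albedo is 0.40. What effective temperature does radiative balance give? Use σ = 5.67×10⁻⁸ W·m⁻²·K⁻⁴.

T ≈ 232 K

Power absorbed = (1−a)S·πR²; power emitted = 4πR²σT⁴. Equating and cancelling πR²:
T = ((1−a)S / 4σ)^(1/4) = (660 / (4 × 5.67×10⁻⁸))^(1/4) = (2.91×10^9)^(1/4).
T = 232 K.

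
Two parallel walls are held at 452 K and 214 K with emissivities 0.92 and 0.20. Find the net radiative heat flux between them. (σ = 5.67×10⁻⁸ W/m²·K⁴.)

q ≈ 442 W/m²

For two large parallel gray plates, q = σ(T₁⁴ − T₂⁴) / (1/ε₁ + 1/ε₂ − 1).
1/ε₁ + 1/ε₂ − 1 = 1/0.92 + 1/0.20 − 1 = 5.087.
T₁⁴ − T₂⁴ = 4.17×10^10 − 2.10×10^9 = 3.96×10^10 K⁴.
q = 5.67×10⁻⁸ × 3.96×10^10 / 5.087 = 442 W/m².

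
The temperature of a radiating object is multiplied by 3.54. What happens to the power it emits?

factor ≈ 157

P ∝ T⁴, so the power scales as (3.54)⁴ = 157.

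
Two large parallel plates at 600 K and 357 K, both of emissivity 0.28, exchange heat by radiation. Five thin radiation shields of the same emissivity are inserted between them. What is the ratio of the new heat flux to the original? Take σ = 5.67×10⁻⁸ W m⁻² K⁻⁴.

With N identical shields there are N+1 = 6 gaps in series, each with the same radiative resistance, so the flux falls to 1/(N+1) of its unshielded value.

ratio ≈ 0.167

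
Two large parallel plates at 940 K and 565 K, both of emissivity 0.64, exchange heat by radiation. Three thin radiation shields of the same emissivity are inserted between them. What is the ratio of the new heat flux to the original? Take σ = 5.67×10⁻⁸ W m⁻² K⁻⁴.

With N identical shields there are N+1 = 4 gaps in series, each with the same radiative resistance, so the flux falls to 1/(N+1) of its unshielded value.

ratio ≈ 0.250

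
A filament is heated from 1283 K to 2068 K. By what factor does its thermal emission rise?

ratio ≈ 6.75

P ∝ T⁴, so the ratio is (2068/1283)⁴ = (1.612)⁴ = 6.75.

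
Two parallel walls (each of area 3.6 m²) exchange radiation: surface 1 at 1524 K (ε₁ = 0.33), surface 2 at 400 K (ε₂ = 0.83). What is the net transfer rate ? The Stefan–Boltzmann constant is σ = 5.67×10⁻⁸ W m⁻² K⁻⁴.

Q ≈ 3.39×10^5 W

For two large parallel gray plates, q = σ(T₁⁴ − T₂⁴) / (1/ε₁ + 1/ε₂ − 1).
1/ε₁ + 1/ε₂ − 1 = 1/0.33 + 1/0.83 − 1 = 3.235.
T₁⁴ − T₂⁴ = 5.39×10^12 − 2.56×10^10 = 5.37×10^12 K⁴.
q = 5.67×10⁻⁸ × 5.37×10^12 / 3.235 = 94100 W/m².
Q = q·A = 94100 × 3.6 = 3.39×10^5 W.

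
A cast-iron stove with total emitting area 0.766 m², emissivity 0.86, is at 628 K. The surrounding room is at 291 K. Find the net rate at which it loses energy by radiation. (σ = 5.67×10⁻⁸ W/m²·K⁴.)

Q ≈ 5540 W

Q = εσA(T⁴ − T_s⁴). T⁴ − T_s⁴ = (628)⁴ − (291)⁴ = 1.56×10^11 − 7.17×10^9 = 1.48×10^11 K⁴.
Q = 0.86 × 5.67×10⁻⁸ × 0.766 × 1.48×10^11 = 5540 W.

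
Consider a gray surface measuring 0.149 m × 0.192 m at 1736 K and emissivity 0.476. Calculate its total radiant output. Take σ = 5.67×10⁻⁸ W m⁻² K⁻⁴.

A = 0.149 × 0.192 = 0.0286 m².
Stefan–Boltzmann: P = εσAT⁴ = 0.476 × 5.67×10⁻⁸ × 0.0286 × (1736)⁴ = 0.476 × 5.67×10⁻⁸ × 0.0286 × 9.08×10^12.
P = 7010 W.

P ≈ 7010 W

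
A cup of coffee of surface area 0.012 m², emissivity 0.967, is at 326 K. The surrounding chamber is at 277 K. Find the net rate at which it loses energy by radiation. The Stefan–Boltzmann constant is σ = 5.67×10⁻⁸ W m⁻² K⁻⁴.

Q ≈ 3.56 W

Q = εσA(T⁴ − T_s⁴). T⁴ − T_s⁴ = (326)⁴ − (277)⁴ = 1.13×10^10 − 5.89×10^9 = 5.41×10^9 K⁴.
Q = 0.967 × 5.67×10⁻⁸ × 0.0120 × 5.41×10^9 = 3.56 W.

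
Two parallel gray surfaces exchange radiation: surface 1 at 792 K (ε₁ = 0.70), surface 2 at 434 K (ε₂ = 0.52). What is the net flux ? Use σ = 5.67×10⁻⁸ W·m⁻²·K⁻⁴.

For two large parallel gray plates, q = σ(T₁⁴ − T₂⁴) / (1/ε₁ + 1/ε₂ − 1).
1/ε₁ + 1/ε₂ − 1 = 1/0.70 + 1/0.52 − 1 = 2.352.
T₁⁴ − T₂⁴ = 3.93×10^11 − 3.55×10^10 = 3.58×10^11 K⁴.
q = 5.67×10⁻⁸ × 3.58×10^11 / 2.352 = 8630 W/m².

q ≈ 8630 W/m²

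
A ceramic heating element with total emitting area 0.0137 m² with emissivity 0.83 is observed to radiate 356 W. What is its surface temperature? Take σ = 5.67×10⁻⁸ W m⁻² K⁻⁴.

T ≈ 862 K

From P = εσAT⁴, T = (P / εσA)^(1/4) = (356 / (0.83 × 5.67×10⁻⁸ × 0.0137))^(1/4).
T = (5.52×10^11)^(1/4) = 862 K.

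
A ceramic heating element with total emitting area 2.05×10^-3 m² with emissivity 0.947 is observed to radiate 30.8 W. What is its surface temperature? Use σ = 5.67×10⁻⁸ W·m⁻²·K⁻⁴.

T ≈ 727 K

From P = εσAT⁴, T = (P / εσA)^(1/4) = (30.8 / (0.947 × 5.67×10⁻⁸ × 2.05×10^-3))^(1/4).
T = (2.80×10^11)^(1/4) = 727 K.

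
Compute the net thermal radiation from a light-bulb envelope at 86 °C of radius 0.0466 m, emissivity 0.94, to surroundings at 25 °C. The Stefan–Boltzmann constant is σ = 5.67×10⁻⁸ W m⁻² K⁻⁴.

A = 4πr² = 4π × (0.0466)² = 0.0273 m².
Convert: 86 °C = 359 K; 25 °C = 298 K.
Q = εσA(T⁴ − T_s⁴). T⁴ − T_s⁴ = (359)⁴ − (298)⁴ = 1.66×10^10 − 7.89×10^9 = 8.72×10^9 K⁴.
Q = 0.94 × 5.67×10⁻⁸ × 0.0273 × 8.72×10^9 = 12.7 W.

Q ≈ 12.7 W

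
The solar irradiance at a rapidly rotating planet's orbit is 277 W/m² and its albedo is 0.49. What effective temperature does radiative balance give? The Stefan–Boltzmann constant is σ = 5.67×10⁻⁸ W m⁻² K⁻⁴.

T ≈ 158 K

Power absorbed = (1−a)S·πR²; power emitted = 4πR²σT⁴. Equating and cancelling πR²:
T = ((1−a)S / 4σ)^(1/4) = (141 / (4 × 5.67×10⁻⁸))^(1/4) = (6.23×10^8)^(1/4).
T = 158 K.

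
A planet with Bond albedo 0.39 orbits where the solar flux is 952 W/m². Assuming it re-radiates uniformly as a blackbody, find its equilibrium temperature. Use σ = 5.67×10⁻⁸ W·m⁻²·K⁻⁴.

T ≈ 225 K

Power absorbed = (1−a)S·πR²; power emitted = 4πR²σT⁴. Equating and cancelling πR²:
T = ((1−a)S / 4σ)^(1/4) = (581 / (4 × 5.67×10⁻⁸))^(1/4) = (2.56×10^9)^(1/4).
T = 225 K.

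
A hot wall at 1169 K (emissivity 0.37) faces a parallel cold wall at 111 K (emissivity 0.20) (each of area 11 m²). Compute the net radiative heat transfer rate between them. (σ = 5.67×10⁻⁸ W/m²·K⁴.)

Q ≈ 1.74×10^5 W

For two large parallel gray plates, q = σ(T₁⁴ − T₂⁴) / (1/ε₁ + 1/ε₂ − 1).
1/ε₁ + 1/ε₂ − 1 = 1/0.37 + 1/0.20 − 1 = 6.703.
T₁⁴ − T₂⁴ = 1.87×10^12 − 1.52×10^8 = 1.87×10^12 K⁴.
q = 5.67×10⁻⁸ × 1.87×10^12 / 6.703 = 15800 W/m².
Q = q·A = 15800 × 11 = 1.74×10^5 W.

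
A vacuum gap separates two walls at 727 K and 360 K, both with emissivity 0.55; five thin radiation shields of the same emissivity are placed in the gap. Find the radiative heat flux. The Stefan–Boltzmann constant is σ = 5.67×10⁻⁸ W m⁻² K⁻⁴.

Each of the 6 gaps contributes resistance (2/ε − 1) = 2/0.55 − 1 = 2.636; total = 15.82.
q = σ(T₁⁴ − T₂⁴) / 15.82 = 5.67×10⁻⁸ × 2.63×10^11 / 15.82 = 941 W/m².

q ≈ 941 W/m²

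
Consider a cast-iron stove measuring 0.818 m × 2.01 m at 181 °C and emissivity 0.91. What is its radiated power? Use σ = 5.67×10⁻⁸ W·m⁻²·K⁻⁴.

P ≈ 3600 W

A = 0.818 × 2.01 = 1.64 m².
181 °C = 454 K.
Stefan–Boltzmann: P = εσAT⁴ = 0.91 × 5.67×10⁻⁸ × 1.64 × (454)⁴ = 0.91 × 5.67×10⁻⁸ × 1.64 × 4.25×10^10.
P = 3600 W.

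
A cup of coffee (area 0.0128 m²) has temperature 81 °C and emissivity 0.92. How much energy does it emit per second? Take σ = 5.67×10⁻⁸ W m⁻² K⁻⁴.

81 °C = 354 K.
Stefan–Boltzmann: P = εσAT⁴ = 0.92 × 5.67×10⁻⁸ × 0.0128 × (354)⁴ = 0.92 × 5.67×10⁻⁸ × 0.0128 × 1.57×10^10.
P = 10.5 W.

P ≈ 10.5 W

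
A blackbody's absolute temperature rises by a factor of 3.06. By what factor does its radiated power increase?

P ∝ T⁴, so the power scales as (3.06)⁴ = 87.7.

factor ≈ 87.7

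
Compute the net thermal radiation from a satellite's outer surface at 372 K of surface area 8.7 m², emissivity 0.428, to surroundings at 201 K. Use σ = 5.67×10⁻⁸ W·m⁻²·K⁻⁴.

Q = εσA(T⁴ − T_s⁴). T⁴ − T_s⁴ = (372)⁴ − (201)⁴ = 1.92×10^10 − 1.63×10^9 = 1.75×10^10 K⁴.
Q = 0.428 × 5.67×10⁻⁸ × 8.70 × 1.75×10^10 = 3700 W.

Q ≈ 3700 W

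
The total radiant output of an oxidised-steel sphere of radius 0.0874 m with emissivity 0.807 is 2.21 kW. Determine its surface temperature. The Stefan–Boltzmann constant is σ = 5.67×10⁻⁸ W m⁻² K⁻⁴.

A = 4πr² = 4π × (0.0874)² = 0.0960 m².
From P = εσAT⁴, T = (P / εσA)^(1/4) = (2210 / (0.807 × 5.67×10⁻⁸ × 0.0960))^(1/4).
T = (5.03×10^11)^(1/4) = 842 K.

T ≈ 842 K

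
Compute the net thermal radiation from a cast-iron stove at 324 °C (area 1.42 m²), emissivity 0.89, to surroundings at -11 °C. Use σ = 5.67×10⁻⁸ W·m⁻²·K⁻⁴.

Q ≈ 8760 W

Convert: 324 °C = 597 K; -11 °C = 262 K.
Q = εσA(T⁴ − T_s⁴). T⁴ − T_s⁴ = (597)⁴ − (262)⁴ = 1.27×10^11 − 4.71×10^9 = 1.22×10^11 K⁴.
Q = 0.89 × 5.67×10⁻⁸ × 1.42 × 1.22×10^11 = 8760 W.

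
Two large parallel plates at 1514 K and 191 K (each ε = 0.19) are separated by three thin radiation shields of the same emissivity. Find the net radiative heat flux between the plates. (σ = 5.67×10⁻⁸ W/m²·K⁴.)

Each of the 4 gaps contributes resistance (2/ε − 1) = 2/0.19 − 1 = 9.526; total = 38.11.
q = σ(T₁⁴ − T₂⁴) / 38.11 = 5.67×10⁻⁸ × 5.25×10^12 / 38.11 = 7820 W/m².

q ≈ 7820 W/m²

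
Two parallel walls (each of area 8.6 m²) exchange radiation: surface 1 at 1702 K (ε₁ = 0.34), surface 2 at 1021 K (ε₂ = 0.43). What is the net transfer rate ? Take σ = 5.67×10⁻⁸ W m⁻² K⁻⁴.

For two large parallel gray plates, q = σ(T₁⁴ − T₂⁴) / (1/ε₁ + 1/ε₂ − 1).
1/ε₁ + 1/ε₂ − 1 = 1/0.34 + 1/0.43 − 1 = 4.267.
T₁⁴ − T₂⁴ = 8.39×10^12 − 1.09×10^12 = 7.30×10^12 K⁴.
q = 5.67×10⁻⁸ × 7.30×10^12 / 4.267 = 97100 W/m².
Q = q·A = 97100 × 8.6 = 8.35×10^5 W.

Q ≈ 8.35×10^5 W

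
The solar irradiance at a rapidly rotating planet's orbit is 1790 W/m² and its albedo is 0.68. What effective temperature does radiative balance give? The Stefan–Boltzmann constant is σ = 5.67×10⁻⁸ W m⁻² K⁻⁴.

Power absorbed = (1−a)S·πR²; power emitted = 4πR²σT⁴. Equating and cancelling πR²:
T = ((1−a)S / 4σ)^(1/4) = (573 / (4 × 5.67×10⁻⁸))^(1/4) = (2.53×10^9)^(1/4).
T = 224 K.

T ≈ 224 K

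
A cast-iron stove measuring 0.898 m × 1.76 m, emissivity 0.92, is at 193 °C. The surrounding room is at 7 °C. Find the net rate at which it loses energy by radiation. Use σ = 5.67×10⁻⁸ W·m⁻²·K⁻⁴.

A = 0.898 × 1.76 = 1.58 m².
Convert: 193 °C = 466 K; 7 °C = 280 K.
Q = εσA(T⁴ − T_s⁴). T⁴ − T_s⁴ = (466)⁴ − (280)⁴ = 4.72×10^10 − 6.15×10^9 = 4.10×10^10 K⁴.
Q = 0.92 × 5.67×10⁻⁸ × 1.58 × 4.10×10^10 = 3380 W.

Q ≈ 3380 W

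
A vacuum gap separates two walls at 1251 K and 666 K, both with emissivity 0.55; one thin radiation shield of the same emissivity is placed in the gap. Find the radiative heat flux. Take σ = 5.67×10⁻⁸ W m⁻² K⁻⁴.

q ≈ 24200 W/m²

Each of the 2 gaps contributes resistance (2/ε − 1) = 2/0.55 − 1 = 2.636; total = 5.273.
q = σ(T₁⁴ − T₂⁴) / 5.273 = 5.67×10⁻⁸ × 2.25×10^12 / 5.273 = 24200 W/m².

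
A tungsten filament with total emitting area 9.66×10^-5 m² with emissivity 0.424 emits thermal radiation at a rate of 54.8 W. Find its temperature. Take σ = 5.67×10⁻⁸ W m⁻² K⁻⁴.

From P = εσAT⁴, T = (P / εσA)^(1/4) = (54.8 / (0.424 × 5.67×10⁻⁸ × 9.66×10^-5))^(1/4).
T = (2.36×10^13)^(1/4) = 2200 K.

T ≈ 2200 K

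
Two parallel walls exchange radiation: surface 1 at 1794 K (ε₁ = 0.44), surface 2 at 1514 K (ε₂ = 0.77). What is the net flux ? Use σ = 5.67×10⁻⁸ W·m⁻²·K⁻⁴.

q ≈ 1.13×10^5 W/m²

For two large parallel gray plates, q = σ(T₁⁴ − T₂⁴) / (1/ε₁ + 1/ε₂ − 1).
1/ε₁ + 1/ε₂ − 1 = 1/0.44 + 1/0.77 − 1 = 2.571.
T₁⁴ − T₂⁴ = 1.04×10^13 − 5.25×10^12 = 5.10×10^12 K⁴.
q = 5.67×10⁻⁸ × 5.10×10^12 / 2.571 = 1.13×10^5 W/m².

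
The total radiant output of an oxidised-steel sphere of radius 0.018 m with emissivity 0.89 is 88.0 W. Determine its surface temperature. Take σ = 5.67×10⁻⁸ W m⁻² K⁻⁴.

A = 4πr² = 4π × (0.018)² = 4.07×10^-3 m².
From P = εσAT⁴, T = (P / εσA)^(1/4) = (88.0 / (0.89 × 5.67×10⁻⁸ × 4.07×10^-3))^(1/4).
T = (4.28×10^11)^(1/4) = 809 K.

T ≈ 809 K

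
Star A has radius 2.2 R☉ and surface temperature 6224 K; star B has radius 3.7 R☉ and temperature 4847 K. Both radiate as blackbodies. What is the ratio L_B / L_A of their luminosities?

L_B/L_A ≈ 1.04

L = 4πR²σT⁴ ∝ R²T⁴, so L_B/L_A = (3.7/2.2)² × (4847/6224)⁴ = 2.83 × 0.368 = 1.04.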